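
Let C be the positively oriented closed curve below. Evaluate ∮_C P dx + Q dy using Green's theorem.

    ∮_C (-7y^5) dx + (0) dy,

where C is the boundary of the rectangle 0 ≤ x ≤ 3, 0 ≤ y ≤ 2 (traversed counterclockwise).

Green's theorem converts the closed line integral into a double integral over the enclosed region D:

    ∮_C P dx + Q dy = ∬_D (∂Q/∂x - ∂P/∂y) dA.

Here P = -7y^5, Q = 0, so

    ∂Q/∂x = 0,    ∂P/∂y = -35y^4,
    ∂Q/∂x - ∂P/∂y = 35y^4.

D is the region 0 ≤ x ≤ 3, 0 ≤ y ≤ 2. Evaluating the double integral:

    ∬_D (35y^4) dA = ∫_0^{3} ∫_0^{2} (35y^4) dy dx.

Inner (y from 0 to 2): 224.
Outer (x from 0 to 3): 672.

Therefore ∮_C P dx + Q dy = 672.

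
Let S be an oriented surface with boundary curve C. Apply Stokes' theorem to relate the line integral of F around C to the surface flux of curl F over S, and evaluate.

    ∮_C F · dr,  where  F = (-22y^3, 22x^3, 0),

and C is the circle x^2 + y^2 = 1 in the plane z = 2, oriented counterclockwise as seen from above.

Let S be the flat disk x^2 + y^2 ≤ 1 in the plane z = 2, with upward unit normal n̂ = ẑ. By Stokes' theorem,

    ∮_C F · dr = ∬_S (∇ × F) · n̂ dS = ∬_D (curl F)_z dA,

where D is the disk x^2 + y^2 ≤ 1.

Compute the curl of F = (-22y^3, 22x^3, 0):
    (∇ × F)_x = ∂F_z/∂y - ∂F_y/∂z = 0,
    (∇ × F)_y = ∂F_x/∂z - ∂F_z/∂x = 0,
    (∇ × F)_z = ∂F_y/∂x - ∂F_x/∂y = 66x^2 + 66y^2.

On z = 2, (curl F)_z = 66x^2 + 66y^2.

Convert to polar (x = r cos θ, y = r sin θ, dA = r dr dθ); the integrand becomes 66r^2, so

    ∬_D (curl F)_z dA = ∫_0^{2π} ∫_0^{1} (66r^2) · r dr dθ.

Inner (r from 0 to 1): 33/2.
Outer (θ from 0 to 2π): 33π.

Therefore ∮_C F · dr = 33π.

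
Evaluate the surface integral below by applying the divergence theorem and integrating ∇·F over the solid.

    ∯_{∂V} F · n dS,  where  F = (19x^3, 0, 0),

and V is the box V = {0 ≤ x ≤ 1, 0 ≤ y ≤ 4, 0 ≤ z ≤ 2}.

By the divergence theorem,

    ∯_{∂V} F · n dS = ∭_V (∇ · F) dV.

Compute the divergence:
    ∇ · F = ∂F_x/∂x + ∂F_y/∂y + ∂F_z/∂z = 57x^2 + 0 + 0 = 57x^2.

V is a rectangular box, so dV = dx dy dz with 0 ≤ x ≤ 1, 0 ≤ y ≤ 4, 0 ≤ z ≤ 2.

Integrate (57x^2) over V as an iterated integral:

    ∭_V (∇·F) dV = ∫_0^{1} ∫_0^{4} ∫_0^{2} (57x^2) dz dy dx.

Inner (z from 0 to 2): 114x^2.
Middle (y from 0 to 4): 456x^2.
Outer (x from 0 to 1): 152.

Therefore ∯_{∂V} F · n dS = 152.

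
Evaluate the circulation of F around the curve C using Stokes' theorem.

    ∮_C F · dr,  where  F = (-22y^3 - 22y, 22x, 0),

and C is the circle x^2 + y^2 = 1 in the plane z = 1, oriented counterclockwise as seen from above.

Let S be the flat disk x^2 + y^2 ≤ 1 in the plane z = 1, with upward unit normal n̂ = ẑ. By Stokes' theorem,

    ∮_C F · dr = ∬_S (∇ × F) · n̂ dS = ∬_D (curl F)_z dA,

where D is the disk x^2 + y^2 ≤ 1.

Compute the curl of F = (-22y^3 - 22y, 22x, 0):
    (∇ × F)_x = ∂F_z/∂y - ∂F_y/∂z = 0,
    (∇ × F)_y = ∂F_x/∂z - ∂F_z/∂x = 0,
    (∇ × F)_z = ∂F_y/∂x - ∂F_x/∂y = 66y^2 + 44.

On z = 1, (curl F)_z = 66y^2 + 44.

Convert to polar (x = r cos θ, y = r sin θ, dA = r dr dθ); the integrand becomes 66r^2sin(θ)^2 + 44, so

    ∬_D (curl F)_z dA = ∫_0^{2π} ∫_0^{1} (66r^2sin(θ)^2 + 44) · r dr dθ.

Inner (r from 0 to 1): 33sin(θ)^2/2 + 22.
Outer (θ from 0 to 2π): 121π/2.

Therefore ∮_C F · dr = 121π/2.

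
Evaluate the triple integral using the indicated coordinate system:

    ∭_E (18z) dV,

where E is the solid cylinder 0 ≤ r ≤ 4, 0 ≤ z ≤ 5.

In cylindrical coordinates, x = r cos(θ), y = r sin(θ), z = z, and dV = r dr dθ dz.

The integrand becomes 18z, so

    ∭_E (18z) dV = ∫_{0}^{2π} ∫_{0}^{4} ∫_{0}^{5} (18z) · r dz dr dθ.

Inner (z): 225r.
Middle (r from 0 to 4): 1800.
Outer (θ): 3600π.

Therefore the triple integral equals 3600π.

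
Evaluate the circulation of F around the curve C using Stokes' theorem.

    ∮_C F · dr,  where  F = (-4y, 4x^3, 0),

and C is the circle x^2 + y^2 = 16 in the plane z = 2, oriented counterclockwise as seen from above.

Let S be the flat disk x^2 + y^2 ≤ 16 in the plane z = 2, with upward unit normal n̂ = ẑ. By Stokes' theorem,

    ∮_C F · dr = ∬_S (∇ × F) · n̂ dS = ∬_D (curl F)_z dA,

where D is the disk x^2 + y^2 ≤ 16.

Compute the curl of F = (-4y, 4x^3, 0):
    (∇ × F)_x = ∂F_z/∂y - ∂F_y/∂z = 0,
    (∇ × F)_y = ∂F_x/∂z - ∂F_z/∂x = 0,
    (∇ × F)_z = ∂F_y/∂x - ∂F_x/∂y = 12x^2 + 4.

On z = 2, (curl F)_z = 12x^2 + 4.

Convert to polar (x = r cos θ, y = r sin θ, dA = r dr dθ); the integrand becomes 12r^2cos(θ)^2 + 4, so

    ∬_D (curl F)_z dA = ∫_0^{2π} ∫_0^{4} (12r^2cos(θ)^2 + 4) · r dr dθ.

Inner (r from 0 to 4): 768cos(θ)^2 + 32.
Outer (θ from 0 to 2π): 832π.

Therefore ∮_C F · dr = 832π.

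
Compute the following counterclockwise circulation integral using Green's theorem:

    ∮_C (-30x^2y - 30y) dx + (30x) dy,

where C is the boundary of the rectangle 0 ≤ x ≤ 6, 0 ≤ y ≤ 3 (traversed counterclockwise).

Green's theorem converts the closed line integral into a double integral over the enclosed region D:

    ∮_C P dx + Q dy = ∬_D (∂Q/∂x - ∂P/∂y) dA.

Here P = -30x^2y - 30y, Q = 30x, so

    ∂Q/∂x = 30,    ∂P/∂y = -30x^2 - 30,
    ∂Q/∂x - ∂P/∂y = 30x^2 + 60.

D is the region 0 ≤ x ≤ 6, 0 ≤ y ≤ 3. Evaluating the double integral:

    ∬_D (30x^2 + 60) dA = ∫_0^{6} ∫_0^{3} (30x^2 + 60) dy dx.

Inner (y from 0 to 3): 90x^2 + 180.
Outer (x from 0 to 6): 7560.

Therefore ∮_C P dx + Q dy = 7560.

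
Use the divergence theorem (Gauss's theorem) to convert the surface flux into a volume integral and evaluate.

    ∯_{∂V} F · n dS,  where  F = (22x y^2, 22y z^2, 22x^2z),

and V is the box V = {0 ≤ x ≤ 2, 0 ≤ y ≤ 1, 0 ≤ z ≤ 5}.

By the divergence theorem,

    ∯_{∂V} F · n dS = ∭_V (∇ · F) dV.

Compute the divergence:
    ∇ · F = ∂F_x/∂x + ∂F_y/∂y + ∂F_z/∂z = 22y^2 + 22z^2 + 22x^2 = 22x^2 + 22y^2 + 22z^2.

V is a rectangular box, so dV = dx dy dz with 0 ≤ x ≤ 2, 0 ≤ y ≤ 1, 0 ≤ z ≤ 5.

Integrate (22x^2 + 22y^2 + 22z^2) over V as an iterated integral:

    ∭_V (∇·F) dV = ∫_0^{2} ∫_0^{1} ∫_0^{5} (22x^2 + 22y^2 + 22z^2) dz dy dx.

Inner (z from 0 to 5): 110x^2 + 110y^2 + 2750/3.
Middle (y from 0 to 1): 110x^2 + 2860/3.
Outer (x from 0 to 2): 2200.

Therefore ∯_{∂V} F · n dS = 2200.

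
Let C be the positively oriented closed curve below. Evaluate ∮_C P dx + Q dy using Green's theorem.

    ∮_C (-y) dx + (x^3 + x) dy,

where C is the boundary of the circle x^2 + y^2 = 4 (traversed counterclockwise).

Green's theorem converts the closed line integral into a double integral over the enclosed region D:

    ∮_C P dx + Q dy = ∬_D (∂Q/∂x - ∂P/∂y) dA.

Here P = -y, Q = x^3 + x, so

    ∂Q/∂x = 3x^2 + 1,    ∂P/∂y = -1,
    ∂Q/∂x - ∂P/∂y = 3x^2 + 2.

D is the region x^2 + y^2 ≤ 4. Evaluating the double integral:

In polar coordinates (x = r cos θ, y = r sin θ, dA = r dr dθ) the integrand becomes 3r^2cos(θ)^2 + 2, so

    ∬_D (3x^2 + 2) dA = ∫_0^{2π} ∫_0^{2} (3r^2cos(θ)^2 + 2) · r dr dθ.

Inner (r from 0 to 2): 12cos(θ)^2 + 4.
Outer (θ from 0 to 2π): 20π.

Therefore ∮_C P dx + Q dy = 20π.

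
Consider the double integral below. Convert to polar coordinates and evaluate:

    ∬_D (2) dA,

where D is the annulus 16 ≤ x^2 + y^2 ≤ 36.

The region D is 4 ≤ r ≤ 6, 0 ≤ θ ≤ 2π in polar coordinates, where x = r cos(θ), y = r sin(θ), and dA = r dr dθ.

Under the substitution, the integrand becomes 2, so

    ∬_D (2) dA = ∫_{0}^{2π} ∫_{4}^{6} (2) · r dr dθ.

Inner integral (in r): ∫_{4}^{6} (2) · r dr = 20.

Outer integral (in θ): ∫_{0}^{2π} (20) dθ = 40π.

Therefore ∬_D (2) dA = 40π.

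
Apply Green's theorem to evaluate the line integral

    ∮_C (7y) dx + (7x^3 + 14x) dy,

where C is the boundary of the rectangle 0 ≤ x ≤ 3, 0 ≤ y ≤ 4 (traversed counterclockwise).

Green's theorem converts the closed line integral into a double integral over the enclosed region D:

    ∮_C P dx + Q dy = ∬_D (∂Q/∂x - ∂P/∂y) dA.

Here P = 7y, Q = 7x^3 + 14x, so

    ∂Q/∂x = 21x^2 + 14,    ∂P/∂y = 7,
    ∂Q/∂x - ∂P/∂y = 21x^2 + 7.

D is the region 0 ≤ x ≤ 3, 0 ≤ y ≤ 4. Evaluating the double integral:

    ∬_D (21x^2 + 7) dA = ∫_0^{3} ∫_0^{4} (21x^2 + 7) dy dx.

Inner (y from 0 to 4): 84x^2 + 28.
Outer (x from 0 to 3): 840.

Therefore ∮_C P dx + Q dy = 840.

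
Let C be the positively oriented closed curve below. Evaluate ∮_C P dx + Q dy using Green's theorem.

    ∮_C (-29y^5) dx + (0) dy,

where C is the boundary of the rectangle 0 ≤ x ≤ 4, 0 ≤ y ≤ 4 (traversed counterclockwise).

Green's theorem converts the closed line integral into a double integral over the enclosed region D:

    ∮_C P dx + Q dy = ∬_D (∂Q/∂x - ∂P/∂y) dA.

Here P = -29y^5, Q = 0, so

    ∂Q/∂x = 0,    ∂P/∂y = -145y^4,
    ∂Q/∂x - ∂P/∂y = 145y^4.

D is the region 0 ≤ x ≤ 4, 0 ≤ y ≤ 4. Evaluating the double integral:

    ∬_D (145y^4) dA = ∫_0^{4} ∫_0^{4} (145y^4) dy dx.

Inner (y from 0 to 4): 29696.
Outer (x from 0 to 4): 118784.

Therefore ∮_C P dx + Q dy = 118784.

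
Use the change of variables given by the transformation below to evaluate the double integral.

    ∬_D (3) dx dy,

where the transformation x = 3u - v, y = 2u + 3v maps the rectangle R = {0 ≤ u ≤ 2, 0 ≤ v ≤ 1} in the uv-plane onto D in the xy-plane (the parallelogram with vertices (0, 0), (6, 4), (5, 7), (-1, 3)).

Compute the Jacobian determinant of (x, y) with respect to (u, v):

    ∂(x,y)/∂(u,v) = | 3  -1 | = (3)(3) - (-1)(2) = 11.
                   | 2  3 |

Its absolute value is |J| = 11 (the area scaling factor).

Substituting x = 3u - v, y = 2u + 3v into the integrand,

    3 → 3,

so the integral becomes

    ∬_R (3) · |J| du dv = ∫_0^2 ∫_0^1 (33) dv du.

Inner (v): 33.
Outer (u): 66.

Therefore ∬_D (3) dx dy = 66.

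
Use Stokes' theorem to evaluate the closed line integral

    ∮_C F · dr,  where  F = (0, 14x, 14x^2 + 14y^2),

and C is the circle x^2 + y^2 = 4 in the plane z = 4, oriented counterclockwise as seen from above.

Let S be the flat disk x^2 + y^2 ≤ 4 in the plane z = 4, with upward unit normal n̂ = ẑ. By Stokes' theorem,

    ∮_C F · dr = ∬_S (∇ × F) · n̂ dS = ∬_D (curl F)_z dA,

where D is the disk x^2 + y^2 ≤ 4.

Compute the curl of F = (0, 14x, 14x^2 + 14y^2):
    (∇ × F)_x = ∂F_z/∂y - ∂F_y/∂z = 28y,
    (∇ × F)_y = ∂F_x/∂z - ∂F_z/∂x = -28x,
    (∇ × F)_z = ∂F_y/∂x - ∂F_x/∂y = 14.

On z = 4, (curl F)_z = 14.

Convert to polar (x = r cos θ, y = r sin θ, dA = r dr dθ); the integrand becomes 14, so

    ∬_D (curl F)_z dA = ∫_0^{2π} ∫_0^{2} (14) · r dr dθ.

Inner (r from 0 to 2): 28.
Outer (θ from 0 to 2π): 56π.

Therefore ∮_C F · dr = 56π.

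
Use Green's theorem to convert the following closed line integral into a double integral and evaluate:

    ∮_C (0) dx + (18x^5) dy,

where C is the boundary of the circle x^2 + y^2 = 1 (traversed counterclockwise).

Green's theorem converts the closed line integral into a double integral over the enclosed region D:

    ∮_C P dx + Q dy = ∬_D (∂Q/∂x - ∂P/∂y) dA.

Here P = 0, Q = 18x^5, so

    ∂Q/∂x = 90x^4,    ∂P/∂y = 0,
    ∂Q/∂x - ∂P/∂y = 90x^4.

D is the region x^2 + y^2 ≤ 1. Evaluating the double integral:

In polar coordinates (x = r cos θ, y = r sin θ, dA = r dr dθ) the integrand becomes 90r^4cos(θ)^4, so

    ∬_D (90x^4) dA = ∫_0^{2π} ∫_0^{1} (90r^4cos(θ)^4) · r dr dθ.

Inner (r from 0 to 1): 15cos(θ)^4.
Outer (θ from 0 to 2π): 45π/4.

Therefore ∮_C P dx + Q dy = 45π/4.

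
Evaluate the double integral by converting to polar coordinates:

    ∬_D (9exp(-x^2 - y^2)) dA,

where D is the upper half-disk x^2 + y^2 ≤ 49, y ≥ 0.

The region D is 0 ≤ r ≤ 7, 0 ≤ θ ≤ π in polar coordinates, where x = r cos(θ), y = r sin(θ), and dA = r dr dθ.

Under the substitution, the integrand becomes 9exp(-r^2), so

    ∬_D (9exp(-x^2 - y^2)) dA = ∫_{0}^{π} ∫_{0}^{7} (9exp(-r^2)) · r dr dθ.

Inner integral (in r): ∫_{0}^{7} (9exp(-r^2)) · r dr = 9/2 - 9exp(-49)/2.

Outer integral (in θ): ∫_{0}^{π} (9/2 - 9exp(-49)/2) dθ = -9π (1 - exp(49))exp(-49)/2.

Therefore ∬_D (9exp(-x^2 - y^2)) dA = -9π (1 - exp(49))exp(-49)/2.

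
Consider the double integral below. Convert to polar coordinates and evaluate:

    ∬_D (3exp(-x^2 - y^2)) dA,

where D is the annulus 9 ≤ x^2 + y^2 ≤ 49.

The region D is 3 ≤ r ≤ 7, 0 ≤ θ ≤ 2π in polar coordinates, where x = r cos(θ), y = r sin(θ), and dA = r dr dθ.

Under the substitution, the integrand becomes 3exp(-r^2), so

    ∬_D (3exp(-x^2 - y^2)) dA = ∫_{0}^{2π} ∫_{3}^{7} (3exp(-r^2)) · r dr dθ.

Inner integral (in r): ∫_{3}^{7} (3exp(-r^2)) · r dr = -(3 - 3exp(40))exp(-49)/2.

Outer integral (in θ): ∫_{0}^{2π} (-(3 - 3exp(40))exp(-49)/2) dθ = -3π (1 - exp(40))exp(-49).

Therefore ∬_D (3exp(-x^2 - y^2)) dA = -3π (1 - exp(40))exp(-49).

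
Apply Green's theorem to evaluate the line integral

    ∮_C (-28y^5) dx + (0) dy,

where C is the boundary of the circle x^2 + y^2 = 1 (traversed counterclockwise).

Green's theorem converts the closed line integral into a double integral over the enclosed region D:

    ∮_C P dx + Q dy = ∬_D (∂Q/∂x - ∂P/∂y) dA.

Here P = -28y^5, Q = 0, so

    ∂Q/∂x = 0,    ∂P/∂y = -140y^4,
    ∂Q/∂x - ∂P/∂y = 140y^4.

D is the region x^2 + y^2 ≤ 1. Evaluating the double integral:

In polar coordinates (x = r cos θ, y = r sin θ, dA = r dr dθ) the integrand becomes 140r^4sin(θ)^4, so

    ∬_D (140y^4) dA = ∫_0^{2π} ∫_0^{1} (140r^4sin(θ)^4) · r dr dθ.

Inner (r from 0 to 1): 70sin(θ)^4/3.
Outer (θ from 0 to 2π): 35π/2.

Therefore ∮_C P dx + Q dy = 35π/2.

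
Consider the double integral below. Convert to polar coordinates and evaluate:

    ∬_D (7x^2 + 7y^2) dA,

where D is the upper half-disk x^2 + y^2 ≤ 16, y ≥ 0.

The region D is 0 ≤ r ≤ 4, 0 ≤ θ ≤ π in polar coordinates, where x = r cos(θ), y = r sin(θ), and dA = r dr dθ.

Under the substitution, the integrand becomes 7r^2, so

    ∬_D (7x^2 + 7y^2) dA = ∫_{0}^{π} ∫_{0}^{4} (7r^2) · r dr dθ.

Inner integral (in r): ∫_{0}^{4} (7r^2) · r dr = 448.

Outer integral (in θ): ∫_{0}^{π} (448) dθ = 448π.

Therefore ∬_D (7x^2 + 7y^2) dA = 448π.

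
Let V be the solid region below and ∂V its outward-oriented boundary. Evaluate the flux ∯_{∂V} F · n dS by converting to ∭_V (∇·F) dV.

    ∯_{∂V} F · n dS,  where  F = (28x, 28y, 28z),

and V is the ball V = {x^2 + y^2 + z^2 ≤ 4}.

By the divergence theorem,

    ∯_{∂V} F · n dS = ∭_V (∇ · F) dV.

Compute the divergence:
    ∇ · F = ∂F_x/∂x + ∂F_y/∂y + ∂F_z/∂z = 28 + 28 + 28 = 84.

In spherical coordinates, x = ρ sin(φ) cos(θ), y = ρ sin(φ) sin(θ), z = ρ cos(φ), dV = ρ^2 sin(φ) dρ dφ dθ, with 0 ≤ ρ ≤ 2, 0 ≤ φ ≤ π, 0 ≤ θ ≤ 2π.

The integrand, after substitution and multiplying by the volume element, becomes (84) · ρ^2 sin(φ), so

    ∭_V (∇·F) dV = ∫_0^{2π} ∫_0^{π} ∫_0^{2} (84) · ρ^2 sin(φ) dρ dφ dθ.

Inner (ρ from 0 to 2): 224sin(φ).
Middle (φ from 0 to π): 448.
Outer (θ from 0 to 2π): 896π.

Therefore ∯_{∂V} F · n dS = 896π.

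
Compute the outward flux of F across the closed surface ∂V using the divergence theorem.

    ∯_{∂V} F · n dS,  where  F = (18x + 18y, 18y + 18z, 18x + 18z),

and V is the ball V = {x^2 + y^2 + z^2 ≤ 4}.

By the divergence theorem,

    ∯_{∂V} F · n dS = ∭_V (∇ · F) dV.

Compute the divergence:
    ∇ · F = ∂F_x/∂x + ∂F_y/∂y + ∂F_z/∂z = 18 + 18 + 18 = 54.

In spherical coordinates, x = ρ sin(φ) cos(θ), y = ρ sin(φ) sin(θ), z = ρ cos(φ), dV = ρ^2 sin(φ) dρ dφ dθ, with 0 ≤ ρ ≤ 2, 0 ≤ φ ≤ π, 0 ≤ θ ≤ 2π.

The integrand, after substitution and multiplying by the volume element, becomes (54) · ρ^2 sin(φ), so

    ∭_V (∇·F) dV = ∫_0^{2π} ∫_0^{π} ∫_0^{2} (54) · ρ^2 sin(φ) dρ dφ dθ.

Inner (ρ from 0 to 2): 144sin(φ).
Middle (φ from 0 to π): 288.
Outer (θ from 0 to 2π): 576π.

Therefore ∯_{∂V} F · n dS = 576π.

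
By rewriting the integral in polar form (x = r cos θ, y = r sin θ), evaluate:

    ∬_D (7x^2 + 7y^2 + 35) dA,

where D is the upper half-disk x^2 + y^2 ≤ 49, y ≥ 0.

The region D is 0 ≤ r ≤ 7, 0 ≤ θ ≤ π in polar coordinates, where x = r cos(θ), y = r sin(θ), and dA = r dr dθ.

Under the substitution, the integrand becomes 7r^2 + 35, so

    ∬_D (7x^2 + 7y^2 + 35) dA = ∫_{0}^{π} ∫_{0}^{7} (7r^2 + 35) · r dr dθ.

Inner integral (in r): ∫_{0}^{7} (7r^2 + 35) · r dr = 20237/4.

Outer integral (in θ): ∫_{0}^{π} (20237/4) dθ = 20237π/4.

Therefore ∬_D (7x^2 + 7y^2 + 35) dA = 20237π/4.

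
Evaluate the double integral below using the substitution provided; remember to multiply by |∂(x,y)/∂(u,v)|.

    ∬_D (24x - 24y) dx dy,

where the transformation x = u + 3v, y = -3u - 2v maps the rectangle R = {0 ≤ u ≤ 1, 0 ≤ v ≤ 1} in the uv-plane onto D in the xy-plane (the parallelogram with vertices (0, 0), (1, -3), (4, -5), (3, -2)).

Compute the Jacobian determinant of (x, y) with respect to (u, v):

    ∂(x,y)/∂(u,v) = | 1  3 | = (1)(-2) - (3)(-3) = 7.
                   | -3  -2 |

Its absolute value is |J| = 7 (the area scaling factor).

Substituting x = u + 3v, y = -3u - 2v into the integrand,

    24x - 24y → 96u + 120v,

so the integral becomes

    ∬_R (96u + 120v) · |J| du dv = ∫_0^1 ∫_0^1 (672u + 840v) dv du.

Inner (v): 672u + 420.
Outer (u): 756.

Therefore ∬_D (24x - 24y) dx dy = 756.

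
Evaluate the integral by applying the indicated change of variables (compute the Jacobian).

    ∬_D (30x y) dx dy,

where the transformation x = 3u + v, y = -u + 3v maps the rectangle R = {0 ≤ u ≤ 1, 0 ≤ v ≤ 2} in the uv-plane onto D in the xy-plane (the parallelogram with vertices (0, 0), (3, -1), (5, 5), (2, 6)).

Compute the Jacobian determinant of (x, y) with respect to (u, v):

    ∂(x,y)/∂(u,v) = | 3  1 | = (3)(3) - (1)(-1) = 10.
                   | -1  3 |

Its absolute value is |J| = 10 (the area scaling factor).

Substituting x = 3u + v, y = -u + 3v into the integrand,

    30x y → -90u^2 + 240u v + 90v^2,

so the integral becomes

    ∬_R (-90u^2 + 240u v + 90v^2) · |J| du dv = ∫_0^1 ∫_0^2 (-900u^2 + 2400u v + 900v^2) dv du.

Inner (v): -1800u^2 + 4800u + 2400.
Outer (u): 4200.

Therefore ∬_D (30x y) dx dy = 4200.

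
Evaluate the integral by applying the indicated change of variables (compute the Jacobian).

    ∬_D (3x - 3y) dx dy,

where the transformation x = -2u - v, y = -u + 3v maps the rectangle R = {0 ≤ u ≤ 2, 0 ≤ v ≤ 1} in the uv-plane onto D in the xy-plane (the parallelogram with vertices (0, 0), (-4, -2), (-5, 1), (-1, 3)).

Compute the Jacobian determinant of (x, y) with respect to (u, v):

    ∂(x,y)/∂(u,v) = | -2  -1 | = (-2)(3) - (-1)(-1) = -7.
                   | -1  3 |

Its absolute value is |J| = 7 (the area scaling factor).

Substituting x = -2u - v, y = -u + 3v into the integrand,

    3x - 3y → -3u - 12v,

so the integral becomes

    ∬_R (-3u - 12v) · |J| du dv = ∫_0^2 ∫_0^1 (-21u - 84v) dv du.

Inner (v): -21u - 42.
Outer (u): -126.

Therefore ∬_D (3x - 3y) dx dy = -126.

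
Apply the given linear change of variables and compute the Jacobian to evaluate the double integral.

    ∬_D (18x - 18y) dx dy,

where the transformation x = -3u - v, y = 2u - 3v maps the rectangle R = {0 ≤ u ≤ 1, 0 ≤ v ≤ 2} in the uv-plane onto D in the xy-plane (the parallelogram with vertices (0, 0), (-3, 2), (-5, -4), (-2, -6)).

Compute the Jacobian determinant of (x, y) with respect to (u, v):

    ∂(x,y)/∂(u,v) = | -3  -1 | = (-3)(-3) - (-1)(2) = 11.
                   | 2  -3 |

Its absolute value is |J| = 11 (the area scaling factor).

Substituting x = -3u - v, y = 2u - 3v into the integrand,

    18x - 18y → -90u + 36v,

so the integral becomes

    ∬_R (-90u + 36v) · |J| du dv = ∫_0^1 ∫_0^2 (-990u + 396v) dv du.

Inner (v): 792 - 1980u.
Outer (u): -198.

Therefore ∬_D (18x - 18y) dx dy = -198.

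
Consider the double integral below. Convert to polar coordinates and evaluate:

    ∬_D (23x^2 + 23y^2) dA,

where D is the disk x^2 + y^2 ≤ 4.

The region D is 0 ≤ r ≤ 2, 0 ≤ θ ≤ 2π in polar coordinates, where x = r cos(θ), y = r sin(θ), and dA = r dr dθ.

Under the substitution, the integrand becomes 23r^2, so

    ∬_D (23x^2 + 23y^2) dA = ∫_{0}^{2π} ∫_{0}^{2} (23r^2) · r dr dθ.

Inner integral (in r): ∫_{0}^{2} (23r^2) · r dr = 92.

Outer integral (in θ): ∫_{0}^{2π} (92) dθ = 184π.

Therefore ∬_D (23x^2 + 23y^2) dA = 184π.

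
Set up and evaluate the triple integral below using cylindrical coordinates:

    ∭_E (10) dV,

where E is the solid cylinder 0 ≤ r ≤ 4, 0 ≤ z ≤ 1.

In cylindrical coordinates, x = r cos(θ), y = r sin(θ), z = z, and dV = r dr dθ dz.

The integrand becomes 10, so

    ∭_E (10) dV = ∫_{0}^{2π} ∫_{0}^{4} ∫_{0}^{1} (10) · r dz dr dθ.

Inner (z): 10r.
Middle (r from 0 to 4): 80.
Outer (θ): 160π.

Therefore the triple integral equals 160π.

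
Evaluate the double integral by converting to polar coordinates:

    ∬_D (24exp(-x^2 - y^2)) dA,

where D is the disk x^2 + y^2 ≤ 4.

The region D is 0 ≤ r ≤ 2, 0 ≤ θ ≤ 2π in polar coordinates, where x = r cos(θ), y = r sin(θ), and dA = r dr dθ.

Under the substitution, the integrand becomes 24exp(-r^2), so

    ∬_D (24exp(-x^2 - y^2)) dA = ∫_{0}^{2π} ∫_{0}^{2} (24exp(-r^2)) · r dr dθ.

Inner integral (in r): ∫_{0}^{2} (24exp(-r^2)) · r dr = 12 - 12exp(-4).

Outer integral (in θ): ∫_{0}^{2π} (12 - 12exp(-4)) dθ = -24π exp(-4) + 24π.

Therefore ∬_D (24exp(-x^2 - y^2)) dA = -24π exp(-4) + 24π.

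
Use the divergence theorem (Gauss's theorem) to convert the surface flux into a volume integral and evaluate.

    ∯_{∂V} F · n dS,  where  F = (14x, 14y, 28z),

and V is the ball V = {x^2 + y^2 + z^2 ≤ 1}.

By the divergence theorem,

    ∯_{∂V} F · n dS = ∭_V (∇ · F) dV.

Compute the divergence:
    ∇ · F = ∂F_x/∂x + ∂F_y/∂y + ∂F_z/∂z = 14 + 14 + 28 = 56.

In spherical coordinates, x = ρ sin(φ) cos(θ), y = ρ sin(φ) sin(θ), z = ρ cos(φ), dV = ρ^2 sin(φ) dρ dφ dθ, with 0 ≤ ρ ≤ 1, 0 ≤ φ ≤ π, 0 ≤ θ ≤ 2π.

The integrand, after substitution and multiplying by the volume element, becomes (56) · ρ^2 sin(φ), so

    ∭_V (∇·F) dV = ∫_0^{2π} ∫_0^{π} ∫_0^{1} (56) · ρ^2 sin(φ) dρ dφ dθ.

Inner (ρ from 0 to 1): 56sin(φ)/3.
Middle (φ from 0 to π): 112/3.
Outer (θ from 0 to 2π): 224π/3.

Therefore ∯_{∂V} F · n dS = 224π/3.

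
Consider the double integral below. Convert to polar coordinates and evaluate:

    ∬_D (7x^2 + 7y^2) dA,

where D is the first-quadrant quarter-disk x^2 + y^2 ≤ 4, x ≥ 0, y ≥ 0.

The region D is 0 ≤ r ≤ 2, 0 ≤ θ ≤ π/2 in polar coordinates, where x = r cos(θ), y = r sin(θ), and dA = r dr dθ.

Under the substitution, the integrand becomes 7r^2, so

    ∬_D (7x^2 + 7y^2) dA = ∫_{0}^{π/2} ∫_{0}^{2} (7r^2) · r dr dθ.

Inner integral (in r): ∫_{0}^{2} (7r^2) · r dr = 28.

Outer integral (in θ): ∫_{0}^{π/2} (28) dθ = 14π.

Therefore ∬_D (7x^2 + 7y^2) dA = 14π.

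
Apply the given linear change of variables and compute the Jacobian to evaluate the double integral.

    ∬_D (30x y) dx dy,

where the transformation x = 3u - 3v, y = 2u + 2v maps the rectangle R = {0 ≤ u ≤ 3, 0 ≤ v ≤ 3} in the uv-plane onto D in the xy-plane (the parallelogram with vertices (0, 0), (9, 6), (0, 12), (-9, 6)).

Compute the Jacobian determinant of (x, y) with respect to (u, v):

    ∂(x,y)/∂(u,v) = | 3  -3 | = (3)(2) - (-3)(2) = 12.
                   | 2  2 |

Its absolute value is |J| = 12 (the area scaling factor).

Substituting x = 3u - 3v, y = 2u + 2v into the integrand,

    30x y → 180u^2 - 180v^2,

so the integral becomes

    ∬_R (180u^2 - 180v^2) · |J| du dv = ∫_0^3 ∫_0^3 (2160u^2 - 2160v^2) dv du.

Inner (v): 6480u^2 - 19440.
Outer (u): 0.

Therefore ∬_D (30x y) dx dy = 0.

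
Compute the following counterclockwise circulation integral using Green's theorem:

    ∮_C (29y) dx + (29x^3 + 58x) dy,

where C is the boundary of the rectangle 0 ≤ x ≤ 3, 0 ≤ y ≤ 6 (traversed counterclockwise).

Green's theorem converts the closed line integral into a double integral over the enclosed region D:

    ∮_C P dx + Q dy = ∬_D (∂Q/∂x - ∂P/∂y) dA.

Here P = 29y, Q = 29x^3 + 58x, so

    ∂Q/∂x = 87x^2 + 58,    ∂P/∂y = 29,
    ∂Q/∂x - ∂P/∂y = 87x^2 + 29.

D is the region 0 ≤ x ≤ 3, 0 ≤ y ≤ 6. Evaluating the double integral:

    ∬_D (87x^2 + 29) dA = ∫_0^{3} ∫_0^{6} (87x^2 + 29) dy dx.

Inner (y from 0 to 6): 522x^2 + 174.
Outer (x from 0 to 3): 5220.

Therefore ∮_C P dx + Q dy = 5220.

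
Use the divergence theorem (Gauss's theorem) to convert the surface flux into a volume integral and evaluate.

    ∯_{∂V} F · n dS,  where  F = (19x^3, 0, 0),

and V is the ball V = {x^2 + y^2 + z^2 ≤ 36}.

By the divergence theorem,

    ∯_{∂V} F · n dS = ∭_V (∇ · F) dV.

Compute the divergence:
    ∇ · F = ∂F_x/∂x + ∂F_y/∂y + ∂F_z/∂z = 57x^2 + 0 + 0 = 57x^2.

In spherical coordinates, x = ρ sin(φ) cos(θ), y = ρ sin(φ) sin(θ), z = ρ cos(φ), dV = ρ^2 sin(φ) dρ dφ dθ, with 0 ≤ ρ ≤ 6, 0 ≤ φ ≤ π, 0 ≤ θ ≤ 2π.

The integrand, after substitution and multiplying by the volume element, becomes (57ρ^2sin(φ)^2cos(θ)^2) · ρ^2 sin(φ), so

    ∭_V (∇·F) dV = ∫_0^{2π} ∫_0^{π} ∫_0^{6} (57ρ^2sin(φ)^2cos(θ)^2) · ρ^2 sin(φ) dρ dφ dθ.

Inner (ρ from 0 to 6): 443232sin(φ)^3cos(θ)^2/5.
Middle (φ from 0 to π): 590976cos(θ)^2/5.
Outer (θ from 0 to 2π): 590976π/5.

Therefore ∯_{∂V} F · n dS = 590976π/5.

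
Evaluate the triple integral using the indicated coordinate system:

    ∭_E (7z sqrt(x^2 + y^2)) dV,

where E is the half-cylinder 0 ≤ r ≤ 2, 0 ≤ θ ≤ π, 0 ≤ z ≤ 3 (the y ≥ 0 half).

In cylindrical coordinates, x = r cos(θ), y = r sin(θ), z = z, and dV = r dr dθ dz.

The integrand becomes 7r z, so

    ∭_E (7z sqrt(x^2 + y^2)) dV = ∫_{0}^{π} ∫_{0}^{2} ∫_{0}^{3} (7r z) · r dz dr dθ.

Inner (z): 63r^2/2.
Middle (r from 0 to 2): 84.
Outer (θ): 84π.

Therefore the triple integral equals 84π.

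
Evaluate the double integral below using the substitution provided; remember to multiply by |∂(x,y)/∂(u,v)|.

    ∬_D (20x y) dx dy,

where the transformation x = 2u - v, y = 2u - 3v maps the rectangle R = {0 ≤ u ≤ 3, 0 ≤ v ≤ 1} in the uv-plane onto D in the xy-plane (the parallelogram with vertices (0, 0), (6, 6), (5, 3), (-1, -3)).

Compute the Jacobian determinant of (x, y) with respect to (u, v):

    ∂(x,y)/∂(u,v) = | 2  -1 | = (2)(-3) - (-1)(2) = -4.
                   | 2  -3 |

Its absolute value is |J| = 4 (the area scaling factor).

Substituting x = 2u - v, y = 2u - 3v into the integrand,

    20x y → 80u^2 - 160u v + 60v^2,

so the integral becomes

    ∬_R (80u^2 - 160u v + 60v^2) · |J| du dv = ∫_0^3 ∫_0^1 (320u^2 - 640u v + 240v^2) dv du.

Inner (v): 320u^2 - 320u + 80.
Outer (u): 1680.

Therefore ∬_D (20x y) dx dy = 1680.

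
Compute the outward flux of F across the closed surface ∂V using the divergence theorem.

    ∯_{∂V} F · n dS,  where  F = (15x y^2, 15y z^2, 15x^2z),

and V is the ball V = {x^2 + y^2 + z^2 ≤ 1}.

By the divergence theorem,

    ∯_{∂V} F · n dS = ∭_V (∇ · F) dV.

Compute the divergence:
    ∇ · F = ∂F_x/∂x + ∂F_y/∂y + ∂F_z/∂z = 15y^2 + 15z^2 + 15x^2 = 15x^2 + 15y^2 + 15z^2.

In spherical coordinates, x = ρ sin(φ) cos(θ), y = ρ sin(φ) sin(θ), z = ρ cos(φ), dV = ρ^2 sin(φ) dρ dφ dθ, with 0 ≤ ρ ≤ 1, 0 ≤ φ ≤ π, 0 ≤ θ ≤ 2π.

The integrand, after substitution and multiplying by the volume element, becomes (15ρ^2) · ρ^2 sin(φ), so

    ∭_V (∇·F) dV = ∫_0^{2π} ∫_0^{π} ∫_0^{1} (15ρ^2) · ρ^2 sin(φ) dρ dφ dθ.

Inner (ρ from 0 to 1): 3sin(φ).
Middle (φ from 0 to π): 6.
Outer (θ from 0 to 2π): 12π.

Therefore ∯_{∂V} F · n dS = 12π.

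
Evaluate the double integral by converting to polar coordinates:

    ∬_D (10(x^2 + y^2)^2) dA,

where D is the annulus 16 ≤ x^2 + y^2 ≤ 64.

The region D is 4 ≤ r ≤ 8, 0 ≤ θ ≤ 2π in polar coordinates, where x = r cos(θ), y = r sin(θ), and dA = r dr dθ.

Under the substitution, the integrand becomes 10r^4, so

    ∬_D (10(x^2 + y^2)^2) dA = ∫_{0}^{2π} ∫_{4}^{8} (10r^4) · r dr dθ.

Inner integral (in r): ∫_{4}^{8} (10r^4) · r dr = 430080.

Outer integral (in θ): ∫_{0}^{2π} (430080) dθ = 860160π.

Therefore ∬_D (10(x^2 + y^2)^2) dA = 860160π.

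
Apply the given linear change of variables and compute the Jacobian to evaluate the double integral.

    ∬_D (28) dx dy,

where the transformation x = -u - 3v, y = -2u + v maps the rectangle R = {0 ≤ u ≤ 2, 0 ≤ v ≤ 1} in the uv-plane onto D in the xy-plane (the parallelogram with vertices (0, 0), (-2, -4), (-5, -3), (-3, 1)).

Compute the Jacobian determinant of (x, y) with respect to (u, v):

    ∂(x,y)/∂(u,v) = | -1  -3 | = (-1)(1) - (-3)(-2) = -7.
                   | -2  1 |

Its absolute value is |J| = 7 (the area scaling factor).

Substituting x = -u - 3v, y = -2u + v into the integrand,

    28 → 28,

so the integral becomes

    ∬_R (28) · |J| du dv = ∫_0^2 ∫_0^1 (196) dv du.

Inner (v): 196.
Outer (u): 392.

Therefore ∬_D (28) dx dy = 392.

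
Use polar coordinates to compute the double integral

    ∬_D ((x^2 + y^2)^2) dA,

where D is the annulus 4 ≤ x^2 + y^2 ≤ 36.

The region D is 2 ≤ r ≤ 6, 0 ≤ θ ≤ 2π in polar coordinates, where x = r cos(θ), y = r sin(θ), and dA = r dr dθ.

Under the substitution, the integrand becomes r^4, so

    ∬_D ((x^2 + y^2)^2) dA = ∫_{0}^{2π} ∫_{2}^{6} (r^4) · r dr dθ.

Inner integral (in r): ∫_{2}^{6} (r^4) · r dr = 23296/3.

Outer integral (in θ): ∫_{0}^{2π} (23296/3) dθ = 46592π/3.

Therefore ∬_D ((x^2 + y^2)^2) dA = 46592π/3.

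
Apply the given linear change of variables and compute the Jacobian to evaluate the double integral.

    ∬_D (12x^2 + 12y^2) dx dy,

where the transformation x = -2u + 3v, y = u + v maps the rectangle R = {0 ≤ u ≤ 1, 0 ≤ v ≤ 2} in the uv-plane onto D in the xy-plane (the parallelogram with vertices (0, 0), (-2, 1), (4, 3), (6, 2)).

Compute the Jacobian determinant of (x, y) with respect to (u, v):

    ∂(x,y)/∂(u,v) = | -2  3 | = (-2)(1) - (3)(1) = -5.
                   | 1  1 |

Its absolute value is |J| = 5 (the area scaling factor).

Substituting x = -2u + 3v, y = u + v into the integrand,

    12x^2 + 12y^2 → 60u^2 - 120u v + 120v^2,

so the integral becomes

    ∬_R (60u^2 - 120u v + 120v^2) · |J| du dv = ∫_0^1 ∫_0^2 (300u^2 - 600u v + 600v^2) dv du.

Inner (v): 600u^2 - 1200u + 1600.
Outer (u): 1200.

Therefore ∬_D (12x^2 + 12y^2) dx dy = 1200.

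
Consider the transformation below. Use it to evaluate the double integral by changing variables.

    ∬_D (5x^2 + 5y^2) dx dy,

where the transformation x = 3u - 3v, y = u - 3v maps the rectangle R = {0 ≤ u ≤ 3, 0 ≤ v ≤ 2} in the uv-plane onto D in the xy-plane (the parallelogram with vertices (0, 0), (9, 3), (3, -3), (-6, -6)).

Compute the Jacobian determinant of (x, y) with respect to (u, v):

    ∂(x,y)/∂(u,v) = | 3  -3 | = (3)(-3) - (-3)(1) = -6.
                   | 1  -3 |

Its absolute value is |J| = 6 (the area scaling factor).

Substituting x = 3u - 3v, y = u - 3v into the integrand,

    5x^2 + 5y^2 → 50u^2 - 120u v + 90v^2,

so the integral becomes

    ∬_R (50u^2 - 120u v + 90v^2) · |J| du dv = ∫_0^3 ∫_0^2 (300u^2 - 720u v + 540v^2) dv du.

Inner (v): 600u^2 - 1440u + 1440.
Outer (u): 3240.

Therefore ∬_D (5x^2 + 5y^2) dx dy = 3240.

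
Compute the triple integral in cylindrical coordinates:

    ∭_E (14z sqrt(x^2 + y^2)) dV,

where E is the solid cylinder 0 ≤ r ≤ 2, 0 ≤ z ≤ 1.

In cylindrical coordinates, x = r cos(θ), y = r sin(θ), z = z, and dV = r dr dθ dz.

The integrand becomes 14r z, so

    ∭_E (14z sqrt(x^2 + y^2)) dV = ∫_{0}^{2π} ∫_{0}^{2} ∫_{0}^{1} (14r z) · r dz dr dθ.

Inner (z): 7r^2.
Middle (r from 0 to 2): 56/3.
Outer (θ): 112π/3.

Therefore the triple integral equals 112π/3.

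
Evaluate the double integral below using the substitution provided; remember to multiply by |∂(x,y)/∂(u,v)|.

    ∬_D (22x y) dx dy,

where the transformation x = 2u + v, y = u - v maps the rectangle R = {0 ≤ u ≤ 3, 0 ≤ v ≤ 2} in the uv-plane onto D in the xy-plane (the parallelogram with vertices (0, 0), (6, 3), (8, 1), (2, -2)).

Compute the Jacobian determinant of (x, y) with respect to (u, v):

    ∂(x,y)/∂(u,v) = | 2  1 | = (2)(-1) - (1)(1) = -3.
                   | 1  -1 |

Its absolute value is |J| = 3 (the area scaling factor).

Substituting x = 2u + v, y = u - v into the integrand,

    22x y → 44u^2 - 22u v - 22v^2,

so the integral becomes

    ∬_R (44u^2 - 22u v - 22v^2) · |J| du dv = ∫_0^3 ∫_0^2 (132u^2 - 66u v - 66v^2) dv du.

Inner (v): 264u^2 - 132u - 176.
Outer (u): 1254.

Therefore ∬_D (22x y) dx dy = 1254.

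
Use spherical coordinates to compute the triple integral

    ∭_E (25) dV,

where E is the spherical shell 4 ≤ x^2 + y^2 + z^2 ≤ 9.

In spherical coordinates, x = ρ sin(φ) cos(θ), y = ρ sin(φ) sin(θ), z = ρ cos(φ), and dV = ρ^2 sin(φ) dρ dφ dθ.

The integrand becomes 25, so

    ∭_E (25) dV = ∫_{0}^{2π} ∫_{0}^{π} ∫_{2}^{3} (25) · ρ^2 sin(φ) dρ dφ dθ.

Inner (ρ): 475sin(φ)/3.
Middle (φ): 950/3.
Outer (θ): 1900π/3.

Therefore the triple integral equals 1900π/3.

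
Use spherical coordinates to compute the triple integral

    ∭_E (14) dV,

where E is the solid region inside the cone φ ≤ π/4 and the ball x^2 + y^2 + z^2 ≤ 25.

In spherical coordinates, x = ρ sin(φ) cos(θ), y = ρ sin(φ) sin(θ), z = ρ cos(φ), and dV = ρ^2 sin(φ) dρ dφ dθ.

The integrand becomes 14, so

    ∭_E (14) dV = ∫_{0}^{2π} ∫_{0}^{π/4} ∫_{0}^{5} (14) · ρ^2 sin(φ) dρ dφ dθ.

Inner (ρ): 1750sin(φ)/3.
Middle (φ): 1750/3 - 875sqrt(2)/3.
Outer (θ): 1750π (2 - sqrt(2))/3.

Therefore the triple integral equals 1750π (2 - sqrt(2))/3.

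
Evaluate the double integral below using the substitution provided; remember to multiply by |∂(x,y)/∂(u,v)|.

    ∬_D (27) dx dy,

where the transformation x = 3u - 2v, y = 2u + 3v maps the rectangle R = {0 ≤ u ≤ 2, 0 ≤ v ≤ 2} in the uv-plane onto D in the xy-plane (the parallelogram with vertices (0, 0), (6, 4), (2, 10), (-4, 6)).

Compute the Jacobian determinant of (x, y) with respect to (u, v):

    ∂(x,y)/∂(u,v) = | 3  -2 | = (3)(3) - (-2)(2) = 13.
                   | 2  3 |

Its absolute value is |J| = 13 (the area scaling factor).

Substituting x = 3u - 2v, y = 2u + 3v into the integrand,

    27 → 27,

so the integral becomes

    ∬_R (27) · |J| du dv = ∫_0^2 ∫_0^2 (351) dv du.

Inner (v): 702.
Outer (u): 1404.

Therefore ∬_D (27) dx dy = 1404.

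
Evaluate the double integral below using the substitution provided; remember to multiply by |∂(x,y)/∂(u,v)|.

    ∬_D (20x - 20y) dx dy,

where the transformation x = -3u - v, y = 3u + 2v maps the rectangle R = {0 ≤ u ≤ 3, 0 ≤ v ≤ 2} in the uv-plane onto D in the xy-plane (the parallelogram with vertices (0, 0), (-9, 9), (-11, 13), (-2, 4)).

Compute the Jacobian determinant of (x, y) with respect to (u, v):

    ∂(x,y)/∂(u,v) = | -3  -1 | = (-3)(2) - (-1)(3) = -3.
                   | 3  2 |

Its absolute value is |J| = 3 (the area scaling factor).

Substituting x = -3u - v, y = 3u + 2v into the integrand,

    20x - 20y → -120u - 60v,

so the integral becomes

    ∬_R (-120u - 60v) · |J| du dv = ∫_0^3 ∫_0^2 (-360u - 180v) dv du.

Inner (v): -720u - 360.
Outer (u): -4320.

Therefore ∬_D (20x - 20y) dx dy = -4320.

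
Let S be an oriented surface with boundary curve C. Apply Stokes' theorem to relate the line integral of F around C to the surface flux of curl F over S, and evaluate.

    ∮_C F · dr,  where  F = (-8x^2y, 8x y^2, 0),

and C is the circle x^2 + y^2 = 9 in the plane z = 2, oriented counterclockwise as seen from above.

Let S be the flat disk x^2 + y^2 ≤ 9 in the plane z = 2, with upward unit normal n̂ = ẑ. By Stokes' theorem,

    ∮_C F · dr = ∬_S (∇ × F) · n̂ dS = ∬_D (curl F)_z dA,

where D is the disk x^2 + y^2 ≤ 9.

Compute the curl of F = (-8x^2y, 8x y^2, 0):
    (∇ × F)_x = ∂F_z/∂y - ∂F_y/∂z = 0,
    (∇ × F)_y = ∂F_x/∂z - ∂F_z/∂x = 0,
    (∇ × F)_z = ∂F_y/∂x - ∂F_x/∂y = 8x^2 + 8y^2.

On z = 2, (curl F)_z = 8x^2 + 8y^2.

Convert to polar (x = r cos θ, y = r sin θ, dA = r dr dθ); the integrand becomes 8r^2, so

    ∬_D (curl F)_z dA = ∫_0^{2π} ∫_0^{3} (8r^2) · r dr dθ.

Inner (r from 0 to 3): 162.
Outer (θ from 0 to 2π): 324π.

Therefore ∮_C F · dr = 324π.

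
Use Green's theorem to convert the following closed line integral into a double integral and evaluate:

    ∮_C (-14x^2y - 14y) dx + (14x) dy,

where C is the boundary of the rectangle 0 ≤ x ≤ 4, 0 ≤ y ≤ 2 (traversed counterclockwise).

Green's theorem converts the closed line integral into a double integral over the enclosed region D:

    ∮_C P dx + Q dy = ∬_D (∂Q/∂x - ∂P/∂y) dA.

Here P = -14x^2y - 14y, Q = 14x, so

    ∂Q/∂x = 14,    ∂P/∂y = -14x^2 - 14,
    ∂Q/∂x - ∂P/∂y = 14x^2 + 28.

D is the region 0 ≤ x ≤ 4, 0 ≤ y ≤ 2. Evaluating the double integral:

    ∬_D (14x^2 + 28) dA = ∫_0^{4} ∫_0^{2} (14x^2 + 28) dy dx.

Inner (y from 0 to 2): 28x^2 + 56.
Outer (x from 0 to 4): 2464/3.

Therefore ∮_C P dx + Q dy = 2464/3.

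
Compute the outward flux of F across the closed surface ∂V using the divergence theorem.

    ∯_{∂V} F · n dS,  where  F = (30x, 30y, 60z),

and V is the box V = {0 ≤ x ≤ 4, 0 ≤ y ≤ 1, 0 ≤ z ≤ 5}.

By the divergence theorem,

    ∯_{∂V} F · n dS = ∭_V (∇ · F) dV.

Compute the divergence:
    ∇ · F = ∂F_x/∂x + ∂F_y/∂y + ∂F_z/∂z = 30 + 30 + 60 = 120.

V is a rectangular box, so dV = dx dy dz with 0 ≤ x ≤ 4, 0 ≤ y ≤ 1, 0 ≤ z ≤ 5.

Integrate (120) over V as an iterated integral:

    ∭_V (∇·F) dV = ∫_0^{4} ∫_0^{1} ∫_0^{5} (120) dz dy dx.

Inner (z from 0 to 5): 600.
Middle (y from 0 to 1): 600.
Outer (x from 0 to 4): 2400.

Therefore ∯_{∂V} F · n dS = 2400.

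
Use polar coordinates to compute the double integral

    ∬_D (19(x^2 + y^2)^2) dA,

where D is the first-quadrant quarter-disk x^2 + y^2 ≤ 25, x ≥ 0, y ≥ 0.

The region D is 0 ≤ r ≤ 5, 0 ≤ θ ≤ π/2 in polar coordinates, where x = r cos(θ), y = r sin(θ), and dA = r dr dθ.

Under the substitution, the integrand becomes 19r^4, so

    ∬_D (19(x^2 + y^2)^2) dA = ∫_{0}^{π/2} ∫_{0}^{5} (19r^4) · r dr dθ.

Inner integral (in r): ∫_{0}^{5} (19r^4) · r dr = 296875/6.

Outer integral (in θ): ∫_{0}^{π/2} (296875/6) dθ = 296875π/12.

Therefore ∬_D (19(x^2 + y^2)^2) dA = 296875π/12.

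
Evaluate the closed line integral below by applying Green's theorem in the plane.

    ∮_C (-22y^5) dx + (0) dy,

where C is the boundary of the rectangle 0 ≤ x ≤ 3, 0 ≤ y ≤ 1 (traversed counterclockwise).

Green's theorem converts the closed line integral into a double integral over the enclosed region D:

    ∮_C P dx + Q dy = ∬_D (∂Q/∂x - ∂P/∂y) dA.

Here P = -22y^5, Q = 0, so

    ∂Q/∂x = 0,    ∂P/∂y = -110y^4,
    ∂Q/∂x - ∂P/∂y = 110y^4.

D is the region 0 ≤ x ≤ 3, 0 ≤ y ≤ 1. Evaluating the double integral:

    ∬_D (110y^4) dA = ∫_0^{3} ∫_0^{1} (110y^4) dy dx.

Inner (y from 0 to 1): 22.
Outer (x from 0 to 3): 66.

Therefore ∮_C P dx + Q dy = 66.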